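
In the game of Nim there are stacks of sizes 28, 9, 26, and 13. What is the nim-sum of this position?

Nim-sum: 28 ⊕ 9 ⊕ 26 ⊕ 13 = 2.

2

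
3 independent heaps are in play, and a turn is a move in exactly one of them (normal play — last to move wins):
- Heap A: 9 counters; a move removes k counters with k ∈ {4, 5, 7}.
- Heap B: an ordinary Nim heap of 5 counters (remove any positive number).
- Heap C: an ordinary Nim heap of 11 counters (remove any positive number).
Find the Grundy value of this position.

For heap A, compute g(0), g(1), … with moves {4, 5, 7}:
k:     0  1  2  3  4  5  6  7  8  9
g(k):  0  0  0  0  1  1  1  1  2  2
So g(9) = 2.
Heap B is a plain Nim heap of size 5, so its Grundy value is 5.
Heap C is a plain Nim heap of size 11, so its Grundy value is 11.
The value of a disjunctive sum is the nim-sum of the parts.
Combined value = 2 XOR 5 XOR 11 = 12.

12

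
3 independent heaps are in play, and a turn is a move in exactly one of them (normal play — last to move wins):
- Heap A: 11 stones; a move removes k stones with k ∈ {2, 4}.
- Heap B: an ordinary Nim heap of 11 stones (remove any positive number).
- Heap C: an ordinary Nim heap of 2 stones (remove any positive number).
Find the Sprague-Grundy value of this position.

Grundy values for heap A (subtraction set {2, 4}):
k:     0  1  2  3  4  5  6  7  8  9 10 11
g(k):  0  0  1  1  2  2  0  0  1  1  2  2
So g(11) = 2.
Heap B is a plain Nim heap of size 11, so its Grundy value is 11.
Heap C is a plain Nim heap of size 2, so its Grundy value is 2.
By the Sprague-Grundy theorem, the Grundy value of a sum of independent games is the XOR of the component values.
Combined value = 2 ⊕ 11 ⊕ 2 = 11.

11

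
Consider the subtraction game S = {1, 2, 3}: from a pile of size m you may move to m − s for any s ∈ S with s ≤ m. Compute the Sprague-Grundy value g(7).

3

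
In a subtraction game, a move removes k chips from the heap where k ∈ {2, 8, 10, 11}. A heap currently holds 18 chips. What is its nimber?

0

Compute g(0), g(1), … for moves {2, 8, 10, 11}:
k:     0  1  2  3  4  5  6  7  8  9 10 11 12 13 14 15 16 17 18
g(k):  0  0  1  1  0  0  1  1  2  2  3  3  2  2  3  3  4  0  0
So g(18) = 0.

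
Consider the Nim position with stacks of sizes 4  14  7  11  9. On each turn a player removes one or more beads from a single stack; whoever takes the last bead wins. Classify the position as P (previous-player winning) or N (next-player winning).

Write each in binary and XOR column by column:
  0100  (4)
  1110  (14)
  0111  (7)
  1011  (11)
  1001  (9)
  ----
  1111  (15)
The nim-sum is 15 ≠ 0, so this is an N-position: the player to move can win.

N-position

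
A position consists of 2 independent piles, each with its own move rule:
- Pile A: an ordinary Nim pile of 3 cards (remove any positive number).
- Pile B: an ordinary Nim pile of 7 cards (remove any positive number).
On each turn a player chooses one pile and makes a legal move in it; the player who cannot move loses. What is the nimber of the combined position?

4

Pile A is a plain Nim pile of size 3, so its Grundy value is 3.
Pile B is a plain Nim pile of size 7, so its Grundy value is 7.
By the Sprague-Grundy theorem, the Grundy value of a sum of independent games is the XOR of the component values.
Combined value = 3 XOR 7 = 4.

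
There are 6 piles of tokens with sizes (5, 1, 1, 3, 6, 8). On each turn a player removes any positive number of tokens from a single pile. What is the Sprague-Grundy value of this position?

8

Compute the nim-sum pairwise:
5 ⊕ 1 = 4
4 ⊕ 1 = 5
5 ⊕ 3 = 6
6 ⊕ 6 = 0
0 ⊕ 8 = 8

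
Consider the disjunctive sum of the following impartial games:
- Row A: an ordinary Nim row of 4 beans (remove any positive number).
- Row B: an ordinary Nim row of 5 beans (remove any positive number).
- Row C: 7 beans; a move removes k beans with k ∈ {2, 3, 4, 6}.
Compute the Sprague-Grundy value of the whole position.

Row A is a plain Nim row of size 4, so its Grundy value is 4.
Row B is a plain Nim row of size 5, so its Grundy value is 5.
Grundy values for row C (subtraction set {2, 3, 4, 6}):
g(0) = mex{} = 0
g(1) = mex{} = 0
g(2) = mex{0} = 1
g(3) = mex{0} = 1
g(4) = mex{0,1} = 2
g(5) = mex{0,1} = 2
g(6) = mex{0,1,2} = 3
g(7) = mex{0,1,2} = 3
So g(7) = 3.
The value of a disjunctive sum is the nim-sum of the parts.
Combined value = 4 ⊕ 5 ⊕ 3 = 2.

2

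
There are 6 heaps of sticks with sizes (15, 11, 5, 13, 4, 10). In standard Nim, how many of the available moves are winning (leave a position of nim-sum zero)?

Bitwise XOR of the heap sizes:
  1111  (15)
  1011  (11)
  0101  (5)
  1101  (13)
  0100  (4)
  1010  (10)
  ----
  0010  (2)
The overall nim-sum is X = 2. A heap of size p has a winning move iff p XOR X < p (reduce it to p XOR X).
  15: 15 XOR 2 = 13 < 15 — winning move (to 13).
  11: 11 XOR 2 = 9 < 11 — winning move (to 9).
  5: 5 XOR 2 = 7 ≥ 5 — no move.
  13: 13 XOR 2 = 15 ≥ 13 — no move.
  4: 4 XOR 2 = 6 ≥ 4 — no move.
  10: 10 XOR 2 = 8 < 10 — winning move (to 8).
That gives 3 winning moves.

3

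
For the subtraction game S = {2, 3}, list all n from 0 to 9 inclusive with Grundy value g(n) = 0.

0, 1, 5, 6

Grundy values for subtraction set {2, 3}:
k:     0  1  2  3  4  5  6  7  8  9
g(k):  0  0  1  1  2  0  0  1  1  2
The P-positions (g = 0) in 0..9 are 0, 1, 5, 6.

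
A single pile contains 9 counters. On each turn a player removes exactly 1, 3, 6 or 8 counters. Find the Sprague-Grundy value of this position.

0

Grundy values for subtraction set {1, 3, 6, 8}:
k:     0  1  2  3  4  5  6  7  8  9
g(k):  0  1  0  1  0  1  2  3  2  0
So g(9) = 0.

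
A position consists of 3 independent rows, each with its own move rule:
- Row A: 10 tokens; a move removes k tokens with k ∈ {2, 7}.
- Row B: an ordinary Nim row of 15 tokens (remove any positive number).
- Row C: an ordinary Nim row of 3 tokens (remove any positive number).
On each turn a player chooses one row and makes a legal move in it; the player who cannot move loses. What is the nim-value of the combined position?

12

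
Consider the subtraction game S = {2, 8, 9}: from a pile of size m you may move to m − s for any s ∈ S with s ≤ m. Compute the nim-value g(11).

Compute g(0), g(1), … for moves {2, 8, 9}:
k:     0  1  2  3  4  5  6  7  8  9 10 11
g(k):  0  0  1  1  0  0  1  1  2  2  3  0
So g(11) = 0.

0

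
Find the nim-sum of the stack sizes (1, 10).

Nim-sum: 1 ⊕ 10 = 11.

11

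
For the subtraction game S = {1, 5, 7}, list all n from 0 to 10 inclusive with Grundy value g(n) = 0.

Build the Grundy sequence with g(k) = mex{g(k−s) : s ∈ {1, 5, 7}, s ≤ k}:
k:     0  1  2  3  4  5  6  7  8  9 10
g(k):  0  1  0  1  0  1  0  1  0  1  0
The P-positions (g = 0) in 0..10 are 0, 2, 4, 6, 8, 10.

0, 2, 4, 6, 8, 10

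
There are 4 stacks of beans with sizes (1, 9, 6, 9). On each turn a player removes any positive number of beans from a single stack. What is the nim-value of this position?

7

Compute the nim-sum pairwise:
1 ^ 9 = 8
8 ^ 6 = 14
14 ^ 9 = 7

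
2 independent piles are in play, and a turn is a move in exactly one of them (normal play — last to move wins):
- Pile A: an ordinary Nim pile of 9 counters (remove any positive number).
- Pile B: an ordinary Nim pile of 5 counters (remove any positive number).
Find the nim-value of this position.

12

Pile A is a plain Nim pile of size 9, so its Grundy value is 9.
Pile B is a plain Nim pile of size 5, so its Grundy value is 5.
The value of a disjunctive sum is the nim-sum of the parts.
Combined value = 9 XOR 5 = 12.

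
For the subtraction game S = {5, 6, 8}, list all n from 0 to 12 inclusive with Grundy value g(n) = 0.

0, 1, 2, 3, 4

Build the Grundy sequence with g(k) = mex{g(k−s) : s ∈ {5, 6, 8}, s ≤ k}:
k:     0  1  2  3  4  5  6  7  8  9 10 11 12
g(k):  0  0  0  0  0  1  1  1  1  1  2  2  2
The P-positions (g = 0) in 0..12 are 0, 1, 2, 3, 4.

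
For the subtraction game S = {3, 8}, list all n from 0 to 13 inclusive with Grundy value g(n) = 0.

0, 1, 2, 6, 7, 11, 12, 13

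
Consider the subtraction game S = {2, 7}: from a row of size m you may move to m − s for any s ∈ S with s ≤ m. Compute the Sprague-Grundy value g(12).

1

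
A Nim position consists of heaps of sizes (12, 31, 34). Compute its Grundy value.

49

Nim-sum: 12 ⊕ 31 ⊕ 34 = 49.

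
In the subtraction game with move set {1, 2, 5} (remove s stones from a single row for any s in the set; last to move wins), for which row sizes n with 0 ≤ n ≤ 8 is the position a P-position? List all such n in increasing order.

0, 3, 6

Grundy values for subtraction set {1, 2, 5}:
k:     0  1  2  3  4  5  6  7  8
g(k):  0  1  2  0  1  2  0  1  2
The P-positions (g = 0) in 0..8 are 0, 3, 6.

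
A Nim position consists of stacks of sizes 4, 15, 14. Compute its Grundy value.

5

Nim-sum: 4 ^ 15 ^ 14 = 5.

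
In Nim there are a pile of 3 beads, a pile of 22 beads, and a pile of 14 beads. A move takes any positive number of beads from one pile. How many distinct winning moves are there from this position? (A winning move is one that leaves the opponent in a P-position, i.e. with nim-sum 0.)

Compute the nim-sum pairwise:
3 ⊕ 22 = 21
21 ⊕ 14 = 27
The overall nim-sum is X = 27. A pile of size p has a winning move iff p XOR X < p (reduce it to p XOR X).
  3: 3 XOR 27 = 24 ≥ 3 — no move.
  22: 22 XOR 27 = 13 < 22 — winning move (to 13).
  14: 14 XOR 27 = 21 ≥ 14 — no move.
That gives 1 winning move.

1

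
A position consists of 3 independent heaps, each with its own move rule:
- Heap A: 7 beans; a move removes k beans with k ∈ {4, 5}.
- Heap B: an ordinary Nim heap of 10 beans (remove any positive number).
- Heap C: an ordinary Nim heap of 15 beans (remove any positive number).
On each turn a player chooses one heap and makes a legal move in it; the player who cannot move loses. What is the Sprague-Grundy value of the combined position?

Build the Grundy sequence for heap A with g(k) = mex{g(k−s) : s ∈ {4, 5}, s ≤ k}:
k:     0  1  2  3  4  5  6  7
g(k):  0  0  0  0  1  1  1  1
So g(7) = 1.
Heap B is a plain Nim heap of size 10, so its Grundy value is 10.
Heap C is a plain Nim heap of size 15, so its Grundy value is 15.
The value of a disjunctive sum is the nim-sum of the parts.
Combined value = 1 XOR 10 XOR 15 = 4.

4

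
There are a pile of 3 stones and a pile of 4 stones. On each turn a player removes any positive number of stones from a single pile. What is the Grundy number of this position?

7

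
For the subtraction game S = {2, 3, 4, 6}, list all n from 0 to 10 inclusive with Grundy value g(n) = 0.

0, 1, 8, 9

Build the Grundy sequence with g(k) = mex{g(k−s) : s ∈ {2, 3, 4, 6}, s ≤ k}:
k:     0  1  2  3  4  5  6  7  8  9 10
g(k):  0  0  1  1  2  2  3  3  0  0  1
The P-positions (g = 0) in 0..10 are 0, 1, 8, 9.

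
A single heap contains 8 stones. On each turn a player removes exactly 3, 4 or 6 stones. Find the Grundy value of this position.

Compute g(0), g(1), … for moves {3, 4, 6}:
g(0) = mex{} = 0
g(1) = mex{} = 0
g(2) = mex{} = 0
g(3) = mex{0} = 1
g(4) = mex{0} = 1
g(5) = mex{0} = 1
g(6) = mex{0,1} = 2
g(7) = mex{0,1} = 2
g(8) = mex{0,1} = 2
So g(8) = 2.

2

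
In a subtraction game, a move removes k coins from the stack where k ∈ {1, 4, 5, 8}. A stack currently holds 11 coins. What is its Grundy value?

Grundy values for subtraction set {1, 4, 5, 8}:
k:     0  1  2  3  4  5  6  7  8  9 10 11
g(k):  0  1  0  1  2  3  2  3  4  0  1  0
So g(11) = 0.

0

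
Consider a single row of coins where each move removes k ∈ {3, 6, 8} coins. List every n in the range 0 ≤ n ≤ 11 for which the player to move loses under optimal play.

0, 1, 2, 11

Build the Grundy sequence with g(k) = mex{g(k−s) : s ∈ {3, 6, 8}, s ≤ k}:
g(0) = mex{} = 0
g(1) = mex{} = 0
g(2) = mex{} = 0
g(3) = mex{0} = 1
g(4) = mex{0} = 1
g(5) = mex{0} = 1
g(6) = mex{0,1} = 2
g(7) = mex{0,1} = 2
g(8) = mex{0,1} = 2
g(9) = mex{0,1,2} = 3
g(10) = mex{0,1,2} = 3
g(11) = mex{1,2} = 0
The P-positions (g = 0) in 0..11 are 0, 1, 2, 11.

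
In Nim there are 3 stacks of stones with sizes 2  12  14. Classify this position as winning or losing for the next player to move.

Losing position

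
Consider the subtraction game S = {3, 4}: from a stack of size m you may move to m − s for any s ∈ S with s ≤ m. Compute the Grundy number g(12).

1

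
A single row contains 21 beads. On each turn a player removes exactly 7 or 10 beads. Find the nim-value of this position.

Grundy values for subtraction set {7, 10}:
k:     0  1  2  3  4  5  6  7  8  9 10 11 12 13 14 15 16 17 18 19 20 21
g(k):  0  0  0  0  0  0  0  1  1  1  1  1  1  1  2  2  2  0  0  0  0  0
So g(21) = 0.

0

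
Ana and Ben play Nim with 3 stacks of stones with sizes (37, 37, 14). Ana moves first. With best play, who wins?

Nim-sum: 37 XOR 37 XOR 14 = 14.
The nim-sum is 14 ≠ 0, so this is an N-position: the player to move can win; Ana has a winning move.

Ana wins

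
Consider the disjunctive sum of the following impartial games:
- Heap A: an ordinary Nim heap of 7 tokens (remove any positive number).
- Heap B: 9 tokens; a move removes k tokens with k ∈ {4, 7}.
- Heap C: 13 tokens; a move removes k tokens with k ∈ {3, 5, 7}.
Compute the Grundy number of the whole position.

Heap A is a plain Nim heap of size 7, so its Grundy value is 7.
For heap B, compute g(0), g(1), … with moves {4, 7}:
k:     0  1  2  3  4  5  6  7  8  9
g(k):  0  0  0  0  1  1  1  1  2  2
So g(9) = 2.
Grundy values for heap C (subtraction set {3, 5, 7}):
k:     0  1  2  3  4  5  6  7  8  9 10 11 12 13
g(k):  0  0  0  1  1  1  2  2  2  3  0  0  0  1
So g(13) = 1.
By the Sprague-Grundy theorem, the Grundy value of a sum of independent games is the XOR of the component values.
Combined value = 7 XOR 2 XOR 1 = 4.

4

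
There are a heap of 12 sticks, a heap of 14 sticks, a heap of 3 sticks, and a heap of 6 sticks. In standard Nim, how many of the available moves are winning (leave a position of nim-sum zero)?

Nim-sum: 12 XOR 14 XOR 3 XOR 6 = 7.
The overall nim-sum is X = 7. A heap of size p has a winning move iff p XOR X < p (reduce it to p XOR X).
  12: 12 XOR 7 = 11 < 12 — winning move (to 11).
  14: 14 XOR 7 = 9 < 14 — winning move (to 9).
  3: 3 XOR 7 = 4 ≥ 3 — no move.
  6: 6 XOR 7 = 1 < 6 — winning move (to 1).
That gives 3 winning moves.

3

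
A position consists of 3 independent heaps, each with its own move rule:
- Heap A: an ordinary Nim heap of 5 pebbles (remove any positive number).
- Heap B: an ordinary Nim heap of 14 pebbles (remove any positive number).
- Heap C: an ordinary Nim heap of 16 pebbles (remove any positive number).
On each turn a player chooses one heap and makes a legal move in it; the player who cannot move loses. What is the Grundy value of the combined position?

27

Heap A is a plain Nim heap of size 5, so its Grundy value is 5.
Heap B is a plain Nim heap of size 14, so its Grundy value is 14.
Heap C is a plain Nim heap of size 16, so its Grundy value is 16.
By the Sprague-Grundy theorem, the Grundy value of a sum of independent games is the XOR of the component values.
Combined value = 5 ⊕ 14 ⊕ 16 = 27.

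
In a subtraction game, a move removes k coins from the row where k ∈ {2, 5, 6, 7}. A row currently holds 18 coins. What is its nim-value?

1

Build the Grundy sequence with g(k) = mex{g(k−s) : s ∈ {2, 5, 6, 7}, s ≤ k}:
k:     0  1  2  3  4  5  6  7  8  9 10 11 12 13 14 15 16 17 18
g(k):  0  0  1  1  0  2  1  3  2  2  3  3  0  0  1  1  0  2  1
So g(18) = 1.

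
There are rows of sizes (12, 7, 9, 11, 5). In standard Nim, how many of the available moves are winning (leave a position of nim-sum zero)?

Compute the nim-sum pairwise:
12 ⊕ 7 = 11
11 ⊕ 9 = 2
2 ⊕ 11 = 9
9 ⊕ 5 = 12
The overall nim-sum is X = 12. A row of size p has a winning move iff p XOR X < p (reduce it to p XOR X).
  12: 12 XOR 12 = 0 < 12 — winning move (to 0).
  7: 7 XOR 12 = 11 ≥ 7 — no move.
  9: 9 XOR 12 = 5 < 9 — winning move (to 5).
  11: 11 XOR 12 = 7 < 11 — winning move (to 7).
  5: 5 XOR 12 = 9 ≥ 5 — no move.
That gives 3 winning moves.

3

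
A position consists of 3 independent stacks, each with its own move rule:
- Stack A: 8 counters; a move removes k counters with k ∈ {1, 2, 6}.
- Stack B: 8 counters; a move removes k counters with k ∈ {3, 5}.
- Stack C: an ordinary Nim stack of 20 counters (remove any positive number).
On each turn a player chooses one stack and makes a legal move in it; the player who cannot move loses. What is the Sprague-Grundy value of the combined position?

21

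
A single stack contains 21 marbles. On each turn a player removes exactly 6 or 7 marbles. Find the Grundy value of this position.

1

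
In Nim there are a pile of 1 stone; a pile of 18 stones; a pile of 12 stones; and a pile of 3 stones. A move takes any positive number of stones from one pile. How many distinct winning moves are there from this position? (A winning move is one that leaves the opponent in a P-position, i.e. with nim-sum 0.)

Compute the nim-sum pairwise:
1 XOR 18 = 19
19 XOR 12 = 31
31 XOR 3 = 28
The overall nim-sum is X = 28. A pile of size p has a winning move iff p XOR X < p (reduce it to p XOR X).
  1: 1 XOR 28 = 29 ≥ 1 — no move.
  18: 18 XOR 28 = 14 < 18 — winning move (to 14).
  12: 12 XOR 28 = 16 ≥ 12 — no move.
  3: 3 XOR 28 = 31 ≥ 3 — no move.
That gives 1 winning move.

1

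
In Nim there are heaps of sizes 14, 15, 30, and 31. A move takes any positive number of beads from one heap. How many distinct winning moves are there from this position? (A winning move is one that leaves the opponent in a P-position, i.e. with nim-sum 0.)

0

In binary:
  01110  (14)
  01111  (15)
  11110  (30)
  11111  (31)
  -----
  00000  (0)
The nim-sum is already 0, so every move leaves a nonzero nim-sum — there are no winning moves.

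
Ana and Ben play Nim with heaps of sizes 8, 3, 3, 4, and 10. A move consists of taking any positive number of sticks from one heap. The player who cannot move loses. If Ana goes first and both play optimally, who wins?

Ana wins

Nim-sum: 8 XOR 3 XOR 3 XOR 4 XOR 10 = 6.
The nim-sum is 6 ≠ 0, so this is an N-position: the player to move can win; Ana has a winning move.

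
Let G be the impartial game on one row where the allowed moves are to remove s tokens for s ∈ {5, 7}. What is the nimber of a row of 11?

2

Compute g(0), g(1), … for moves {5, 7}:
k:     0  1  2  3  4  5  6  7  8  9 10 11
g(k):  0  0  0  0  0  1  1  1  1  1  2  2
So g(11) = 2.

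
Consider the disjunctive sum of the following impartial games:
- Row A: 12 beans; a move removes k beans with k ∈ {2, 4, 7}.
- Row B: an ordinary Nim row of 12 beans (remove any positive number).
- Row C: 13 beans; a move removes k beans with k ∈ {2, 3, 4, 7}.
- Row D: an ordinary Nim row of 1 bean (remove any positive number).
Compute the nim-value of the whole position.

Build the Grundy sequence for row A with g(k) = mex{g(k−s) : s ∈ {2, 4, 7}, s ≤ k}:
k:     0  1  2  3  4  5  6  7  8  9 10 11 12
g(k):  0  0  1  1  2  2  0  3  1  0  2  1  0
So g(12) = 0.
Row B is a plain Nim row of size 12, so its Grundy value is 12.
Grundy values for row C (subtraction set {2, 3, 4, 7}):
g(0) = mex{} = 0
g(1) = mex{} = 0
g(2) = mex{0} = 1
g(3) = mex{0} = 1
g(4) = mex{0,1} = 2
g(5) = mex{0,1} = 2
g(6) = mex{1,2} = 0
g(7) = mex{0,1,2} = 3
g(8) = mex{0,2} = 1
g(9) = mex{0,1,2,3} = 4
g(10) = mex{0,1,3} = 2
g(11) = mex{1,2,3,4} = 0
g(12) = mex{1,2,4} = 0
g(13) = mex{0,2,4} = 1
So g(13) = 1.
Row D is a plain Nim row of size 1, so its Grundy value is 1.
The value of a disjunctive sum is the nim-sum of the parts.
Combined value = 0 XOR 12 XOR 1 XOR 1 = 12.

12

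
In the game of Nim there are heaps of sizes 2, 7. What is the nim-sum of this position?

Nim-sum: 2 ⊕ 7 = 5.

5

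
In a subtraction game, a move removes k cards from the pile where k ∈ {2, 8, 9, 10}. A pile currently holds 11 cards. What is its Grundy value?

3

Grundy values for subtraction set {2, 8, 9, 10}:
g(0) = mex{} = 0
g(1) = mex{} = 0
g(2) = mex{0} = 1
g(3) = mex{0} = 1
g(4) = mex{1} = 0
g(5) = mex{1} = 0
g(6) = mex{0} = 1
g(7) = mex{0} = 1
g(8) = mex{0,1} = 2
g(9) = mex{0,1} = 2
g(10) = mex{0,1,2} = 3
g(11) = mex{0,1,2} = 3
So g(11) = 3.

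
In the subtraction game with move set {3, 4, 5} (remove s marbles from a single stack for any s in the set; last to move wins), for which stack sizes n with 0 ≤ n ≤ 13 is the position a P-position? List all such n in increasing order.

Compute g(0), g(1), … for moves {3, 4, 5}:
k:     0  1  2  3  4  5  6  7  8  9 10 11 12 13
g(k):  0  0  0  1  1  1  2  2  0  0  0  1  1  1
The P-positions (g = 0) in 0..13 are 0, 1, 2, 8, 9, 10.

0, 1, 2, 8, 9, 10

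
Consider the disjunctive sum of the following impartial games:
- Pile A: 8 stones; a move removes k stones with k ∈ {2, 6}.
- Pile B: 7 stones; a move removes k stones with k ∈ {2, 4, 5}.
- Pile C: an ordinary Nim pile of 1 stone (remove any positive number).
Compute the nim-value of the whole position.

Build the Grundy sequence for pile A with g(k) = mex{g(k−s) : s ∈ {2, 6}, s ≤ k}:
k:     0  1  2  3  4  5  6  7  8
g(k):  0  0  1  1  0  0  1  1  0
So g(8) = 0.
Grundy values for pile B (subtraction set {2, 4, 5}):
k:     0  1  2  3  4  5  6  7
g(k):  0  0  1  1  2  2  3  0
So g(7) = 0.
Pile C is a plain Nim pile of size 1, so its Grundy value is 1.
The value of a disjunctive sum is the nim-sum of the parts.
Combined value = 0 ⊕ 0 ⊕ 1 = 1.

1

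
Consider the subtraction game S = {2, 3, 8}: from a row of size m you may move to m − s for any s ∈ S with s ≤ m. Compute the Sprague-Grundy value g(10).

Compute g(0), g(1), … for moves {2, 3, 8}:
g(0) = mex{} = 0
g(1) = mex{} = 0
g(2) = mex{0} = 1
g(3) = mex{0} = 1
g(4) = mex{0,1} = 2
g(5) = mex{1} = 0
g(6) = mex{1,2} = 0
g(7) = mex{0,2} = 1
g(8) = mex{0} = 1
g(9) = mex{0,1} = 2
g(10) = mex{1} = 0
So g(10) = 0.

0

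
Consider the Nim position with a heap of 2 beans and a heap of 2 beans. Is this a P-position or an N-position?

In binary:
  10  (2)
  10  (2)
  --
  00  (0)
The nim-sum is 0, so this is a P-position: the player to move is in a losing position under optimal play.

P-position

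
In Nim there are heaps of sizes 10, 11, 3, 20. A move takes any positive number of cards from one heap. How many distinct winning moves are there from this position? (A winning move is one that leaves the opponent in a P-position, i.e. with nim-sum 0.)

Nim-sum: 10 ^ 11 ^ 3 ^ 20 = 22.
The overall nim-sum is X = 22. A heap of size p has a winning move iff p XOR X < p (reduce it to p XOR X).
  10: 10 XOR 22 = 28 ≥ 10 — no move.
  11: 11 XOR 22 = 29 ≥ 11 — no move.
  3: 3 XOR 22 = 21 ≥ 3 — no move.
  20: 20 XOR 22 = 2 < 20 — winning move (to 2).
That gives 1 winning move.

1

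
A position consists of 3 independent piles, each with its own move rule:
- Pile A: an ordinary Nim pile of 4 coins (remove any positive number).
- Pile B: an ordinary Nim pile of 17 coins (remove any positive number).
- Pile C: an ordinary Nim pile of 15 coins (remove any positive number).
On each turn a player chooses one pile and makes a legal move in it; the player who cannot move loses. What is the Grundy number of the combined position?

Pile A is a plain Nim pile of size 4, so its Grundy value is 4.
Pile B is a plain Nim pile of size 17, so its Grundy value is 17.
Pile C is a plain Nim pile of size 15, so its Grundy value is 15.
The value of a disjunctive sum is the nim-sum of the parts.
Combined value = 4 ⊕ 17 ⊕ 15 = 26.

26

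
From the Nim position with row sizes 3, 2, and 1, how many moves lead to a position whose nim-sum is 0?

0

In binary:
  11  (3)
  10  (2)
  01  (1)
  --
  00  (0)
The nim-sum is already 0, so every move leaves a nonzero nim-sum — there are no winning moves.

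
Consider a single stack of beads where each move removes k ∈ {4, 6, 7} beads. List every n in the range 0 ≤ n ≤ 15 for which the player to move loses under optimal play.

Grundy values for subtraction set {4, 6, 7}:
k:     0  1  2  3  4  5  6  7  8  9 10 11 12 13 14 15
g(k):  0  0  0  0  1  1  1  1  2  2  2  0  0  0  0  1
The P-positions (g = 0) in 0..15 are 0, 1, 2, 3, 11, 12, 13, 14.

0, 1, 2, 3, 11, 12, 13, 14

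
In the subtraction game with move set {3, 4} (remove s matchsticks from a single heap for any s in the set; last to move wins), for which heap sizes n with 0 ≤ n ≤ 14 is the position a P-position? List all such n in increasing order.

Build the Grundy sequence with g(k) = mex{g(k−s) : s ∈ {3, 4}, s ≤ k}:
g(0) = mex{} = 0
g(1) = mex{} = 0
g(2) = mex{} = 0
g(3) = mex{0} = 1
g(4) = mex{0} = 1
g(5) = mex{0} = 1
g(6) = mex{0,1} = 2
g(7) = mex{1} = 0
g(8) = mex{1} = 0
g(9) = mex{1,2} = 0
g(10) = mex{0,2} = 1
g(11) = mex{0} = 1
g(12) = mex{0} = 1
g(13) = mex{0,1} = 2
g(14) = mex{1} = 0
The P-positions (g = 0) in 0..14 are 0, 1, 2, 7, 8, 9, 14.

0, 1, 2, 7, 8, 9, 14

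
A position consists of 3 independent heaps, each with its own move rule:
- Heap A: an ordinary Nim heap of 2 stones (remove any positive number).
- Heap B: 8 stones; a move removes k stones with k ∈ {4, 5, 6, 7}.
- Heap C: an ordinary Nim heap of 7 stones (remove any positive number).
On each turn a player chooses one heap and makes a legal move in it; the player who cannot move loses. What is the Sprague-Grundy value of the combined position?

7

Heap A is a plain Nim heap of size 2, so its Grundy value is 2.
For heap B, compute g(0), g(1), … with moves {4, 5, 6, 7}:
g(0) = mex{} = 0
g(1) = mex{} = 0
g(2) = mex{} = 0
g(3) = mex{} = 0
g(4) = mex{0} = 1
g(5) = mex{0} = 1
g(6) = mex{0} = 1
g(7) = mex{0} = 1
g(8) = mex{0,1} = 2
So g(8) = 2.
Heap C is a plain Nim heap of size 7, so its Grundy value is 7.
The value of a disjunctive sum is the nim-sum of the parts.
Combined value = 2 XOR 2 XOR 7 = 7.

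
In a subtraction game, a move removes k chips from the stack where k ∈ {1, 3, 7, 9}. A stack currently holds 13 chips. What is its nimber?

Grundy values for subtraction set {1, 3, 7, 9}:
k:     0  1  2  3  4  5  6  7  8  9 10 11 12 13
g(k):  0  1  0  1  0  1  0  1  0  1  0  1  0  1
So g(13) = 1.

1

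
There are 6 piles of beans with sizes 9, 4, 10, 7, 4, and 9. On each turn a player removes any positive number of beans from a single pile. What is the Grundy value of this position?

13

Compute the nim-sum pairwise:
9 XOR 4 = 13
13 XOR 10 = 7
7 XOR 7 = 0
0 XOR 4 = 4
4 XOR 9 = 13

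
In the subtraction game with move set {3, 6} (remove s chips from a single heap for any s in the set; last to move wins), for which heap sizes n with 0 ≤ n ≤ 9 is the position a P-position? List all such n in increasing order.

Build the Grundy sequence with g(k) = mex{g(k−s) : s ∈ {3, 6}, s ≤ k}:
g(0) = mex{} = 0
g(1) = mex{} = 0
g(2) = mex{} = 0
g(3) = mex{0} = 1
g(4) = mex{0} = 1
g(5) = mex{0} = 1
g(6) = mex{0,1} = 2
g(7) = mex{0,1} = 2
g(8) = mex{0,1} = 2
g(9) = mex{1,2} = 0
The P-positions (g = 0) in 0..9 are 0, 1, 2, 9.

0, 1, 2, 9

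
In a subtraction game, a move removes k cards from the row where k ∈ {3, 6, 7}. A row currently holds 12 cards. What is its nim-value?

Grundy values for subtraction set {3, 6, 7}:
g(0) = mex{} = 0
g(1) = mex{} = 0
g(2) = mex{} = 0
g(3) = mex{0} = 1
g(4) = mex{0} = 1
g(5) = mex{0} = 1
g(6) = mex{0,1} = 2
g(7) = mex{0,1} = 2
g(8) = mex{0,1} = 2
g(9) = mex{0,1,2} = 3
g(10) = mex{1,2} = 0
g(11) = mex{1,2} = 0
g(12) = mex{1,2,3} = 0
So g(12) = 0.

0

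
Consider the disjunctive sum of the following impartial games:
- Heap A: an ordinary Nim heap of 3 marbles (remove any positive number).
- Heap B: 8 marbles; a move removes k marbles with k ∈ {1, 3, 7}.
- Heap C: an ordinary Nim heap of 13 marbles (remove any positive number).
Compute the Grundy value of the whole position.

14

Heap A is a plain Nim heap of size 3, so its Grundy value is 3.
For heap B, compute g(0), g(1), … with moves {1, 3, 7}:
k:     0  1  2  3  4  5  6  7  8
g(k):  0  1  0  1  0  1  0  1  0
So g(8) = 0.
Heap C is a plain Nim heap of size 13, so its Grundy value is 13.
By the Sprague-Grundy theorem, the Grundy value of a sum of independent games is the XOR of the component values.
Combined value = 3 ⊕ 0 ⊕ 13 = 14.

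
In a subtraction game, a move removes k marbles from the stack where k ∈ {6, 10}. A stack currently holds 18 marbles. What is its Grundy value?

Build the Grundy sequence with g(k) = mex{g(k−s) : s ∈ {6, 10}, s ≤ k}:
k:     0  1  2  3  4  5  6  7  8  9 10 11 12 13 14 15 16 17 18
g(k):  0  0  0  0  0  0  1  1  1  1  1  1  2  2  2  2  0  0  0
So g(18) = 0.

0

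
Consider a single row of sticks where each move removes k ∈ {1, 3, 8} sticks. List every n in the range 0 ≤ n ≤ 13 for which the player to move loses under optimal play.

Grundy values for subtraction set {1, 3, 8}:
k:     0  1  2  3  4  5  6  7  8  9 10 11 12 13
g(k):  0  1  0  1  0  1  0  1  2  3  2  0  1  0
The P-positions (g = 0) in 0..13 are 0, 2, 4, 6, 11, 13.

0, 2, 4, 6, 11, 13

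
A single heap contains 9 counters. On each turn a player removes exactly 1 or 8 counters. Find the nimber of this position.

Build the Grundy sequence with g(k) = mex{g(k−s) : s ∈ {1, 8}, s ≤ k}:
g(0) = mex{} = 0
g(1) = mex{0} = 1
g(2) = mex{1} = 0
g(3) = mex{0} = 1
g(4) = mex{1} = 0
g(5) = mex{0} = 1
g(6) = mex{1} = 0
g(7) = mex{0} = 1
g(8) = mex{0,1} = 2
g(9) = mex{1,2} = 0
So g(9) = 0.

0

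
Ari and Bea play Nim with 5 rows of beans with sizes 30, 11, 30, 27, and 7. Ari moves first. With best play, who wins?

Nim-sum: 30 ⊕ 11 ⊕ 30 ⊕ 27 ⊕ 7 = 23.
The nim-sum is 23 ≠ 0, so this is an N-position: the player to move can win; Ari has a winning move.

Ari wins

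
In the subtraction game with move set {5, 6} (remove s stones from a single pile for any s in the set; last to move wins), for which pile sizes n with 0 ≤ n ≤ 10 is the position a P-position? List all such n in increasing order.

0, 1, 2, 3, 4

Grundy values for subtraction set {5, 6}:
g(0) = mex{} = 0
g(1) = mex{} = 0
g(2) = mex{} = 0
g(3) = mex{} = 0
g(4) = mex{} = 0
g(5) = mex{0} = 1
g(6) = mex{0} = 1
g(7) = mex{0} = 1
g(8) = mex{0} = 1
g(9) = mex{0} = 1
g(10) = mex{0,1} = 2
The P-positions (g = 0) in 0..10 are 0, 1, 2, 3, 4.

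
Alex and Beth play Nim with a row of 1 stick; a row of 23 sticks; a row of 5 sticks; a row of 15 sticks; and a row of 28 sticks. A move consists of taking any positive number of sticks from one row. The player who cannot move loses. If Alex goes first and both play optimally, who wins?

Nim-sum: 1 ^ 23 ^ 5 ^ 15 ^ 28 = 0.
The nim-sum is 0, so this is a P-position: the player to move is in a losing position under optimal play; Alex is about to move from it and so loses — Beth wins.

Beth wins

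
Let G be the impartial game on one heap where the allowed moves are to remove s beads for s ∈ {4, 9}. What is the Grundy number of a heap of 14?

0

Grundy values for subtraction set {4, 9}:
g(0) = mex{} = 0
g(1) = mex{} = 0
g(2) = mex{} = 0
g(3) = mex{} = 0
g(4) = mex{0} = 1
g(5) = mex{0} = 1
g(6) = mex{0} = 1
g(7) = mex{0} = 1
g(8) = mex{1} = 0
g(9) = mex{0,1} = 2
g(10) = mex{0,1} = 2
g(11) = mex{0,1} = 2
g(12) = mex{0} = 1
g(13) = mex{1,2} = 0
g(14) = mex{1,2} = 0
So g(14) = 0.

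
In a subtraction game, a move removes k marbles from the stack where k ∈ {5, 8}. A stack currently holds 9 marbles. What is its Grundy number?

Grundy values for subtraction set {5, 8}:
g(0) = mex{} = 0
g(1) = mex{} = 0
g(2) = mex{} = 0
g(3) = mex{} = 0
g(4) = mex{} = 0
g(5) = mex{0} = 1
g(6) = mex{0} = 1
g(7) = mex{0} = 1
g(8) = mex{0} = 1
g(9) = mex{0} = 1
So g(9) = 1.

1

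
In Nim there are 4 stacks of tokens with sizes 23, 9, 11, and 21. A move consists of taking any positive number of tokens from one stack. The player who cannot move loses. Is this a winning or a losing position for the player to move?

Nim-sum: 23 ⊕ 9 ⊕ 11 ⊕ 21 = 0.
The nim-sum is 0, so this is a P-position: the player to move is in a losing position under optimal play.

Losing position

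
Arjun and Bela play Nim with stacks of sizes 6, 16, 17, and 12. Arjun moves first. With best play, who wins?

In binary:
  00110  (6)
  10000  (16)
  10001  (17)
  01100  (12)
  -----
  01011  (11)
The nim-sum is 11 ≠ 0, so this is an N-position: the player to move can win; Arjun has a winning move.

Arjun wins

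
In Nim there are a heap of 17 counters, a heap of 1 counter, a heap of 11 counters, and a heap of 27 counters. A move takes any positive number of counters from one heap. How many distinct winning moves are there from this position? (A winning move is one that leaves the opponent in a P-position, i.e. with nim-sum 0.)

0

Nim-sum: 17 ^ 1 ^ 11 ^ 27 = 0.
The nim-sum is already 0, so every move leaves a nonzero nim-sum — there are no winning moves.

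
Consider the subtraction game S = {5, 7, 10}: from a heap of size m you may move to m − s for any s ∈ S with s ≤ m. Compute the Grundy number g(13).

2

Compute g(0), g(1), … for moves {5, 7, 10}:
k:     0  1  2  3  4  5  6  7  8  9 10 11 12 13
g(k):  0  0  0  0  0  1  1  1  1  1  2  2  2  2
So g(13) = 2.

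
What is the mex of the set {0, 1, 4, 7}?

2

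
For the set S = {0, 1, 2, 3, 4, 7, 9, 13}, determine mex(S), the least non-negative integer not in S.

The values 0, 1, 2, 3, 4 are all present; 5 is the first non-negative integer missing from the set.

5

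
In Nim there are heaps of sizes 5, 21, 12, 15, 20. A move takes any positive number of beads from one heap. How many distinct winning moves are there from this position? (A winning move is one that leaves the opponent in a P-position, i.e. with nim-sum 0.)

Compute the nim-sum pairwise:
5 ⊕ 21 = 16
16 ⊕ 12 = 28
28 ⊕ 15 = 19
19 ⊕ 20 = 7
The overall nim-sum is X = 7. A heap of size p has a winning move iff p XOR X < p (reduce it to p XOR X).
  5: 5 XOR 7 = 2 < 5 — winning move (to 2).
  21: 21 XOR 7 = 18 < 21 — winning move (to 18).
  12: 12 XOR 7 = 11 < 12 — winning move (to 11).
  15: 15 XOR 7 = 8 < 15 — winning move (to 8).
  20: 20 XOR 7 = 19 < 20 — winning move (to 19).
That gives 5 winning moves.

5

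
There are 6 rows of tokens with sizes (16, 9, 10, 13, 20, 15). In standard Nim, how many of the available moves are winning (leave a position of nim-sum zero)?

3

Compute the nim-sum pairwise:
16 XOR 9 = 25
25 XOR 10 = 19
19 XOR 13 = 30
30 XOR 20 = 10
10 XOR 15 = 5
The overall nim-sum is X = 5. A row of size p has a winning move iff p XOR X < p (reduce it to p XOR X).
  16: 16 XOR 5 = 21 ≥ 16 — no move.
  9: 9 XOR 5 = 12 ≥ 9 — no move.
  10: 10 XOR 5 = 15 ≥ 10 — no move.
  13: 13 XOR 5 = 8 < 13 — winning move (to 8).
  20: 20 XOR 5 = 17 < 20 — winning move (to 17).
  15: 15 XOR 5 = 10 < 15 — winning move (to 10).
That gives 3 winning moves.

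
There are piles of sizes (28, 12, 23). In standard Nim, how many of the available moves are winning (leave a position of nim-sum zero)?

Bitwise XOR of the heap sizes:
  11100  (28)
  01100  (12)
  10111  (23)
  -----
  00111  (7)
The overall nim-sum is X = 7. A pile of size p has a winning move iff p XOR X < p (reduce it to p XOR X).
  28: 28 XOR 7 = 27 < 28 — winning move (to 27).
  12: 12 XOR 7 = 11 < 12 — winning move (to 11).
  23: 23 XOR 7 = 16 < 23 — winning move (to 16).
That gives 3 winning moves.

3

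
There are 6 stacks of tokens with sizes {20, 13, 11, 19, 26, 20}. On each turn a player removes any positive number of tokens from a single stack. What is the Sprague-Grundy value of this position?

15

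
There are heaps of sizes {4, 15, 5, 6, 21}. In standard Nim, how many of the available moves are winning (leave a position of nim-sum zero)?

1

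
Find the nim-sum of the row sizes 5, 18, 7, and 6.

22

Nim-sum: 5 ⊕ 18 ⊕ 7 ⊕ 6 = 22.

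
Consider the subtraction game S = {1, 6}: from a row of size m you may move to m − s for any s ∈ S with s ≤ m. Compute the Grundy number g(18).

0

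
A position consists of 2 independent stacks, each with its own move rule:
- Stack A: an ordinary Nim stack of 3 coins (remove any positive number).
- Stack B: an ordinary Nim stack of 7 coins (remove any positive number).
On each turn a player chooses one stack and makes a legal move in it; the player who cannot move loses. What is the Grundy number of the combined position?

4

Stack A is a plain Nim stack of size 3, so its Grundy value is 3.
Stack B is a plain Nim stack of size 7, so its Grundy value is 7.
The value of a disjunctive sum is the nim-sum of the parts.
Combined value = 3 XOR 7 = 4.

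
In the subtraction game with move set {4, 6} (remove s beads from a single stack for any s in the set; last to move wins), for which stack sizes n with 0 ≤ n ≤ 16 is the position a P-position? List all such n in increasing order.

0, 1, 2, 3, 10, 11, 12, 13

Grundy values for subtraction set {4, 6}:
k:     0  1  2  3  4  5  6  7  8  9 10 11 12 13 14 15 16
g(k):  0  0  0  0  1  1  1  1  2  2  0  0  0  0  1  1  1
The P-positions (g = 0) in 0..16 are 0, 1, 2, 3, 10, 11, 12, 13.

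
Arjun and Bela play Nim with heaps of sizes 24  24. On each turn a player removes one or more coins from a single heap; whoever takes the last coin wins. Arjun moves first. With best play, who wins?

Compute the nim-sum pairwise:
24 ⊕ 24 = 0
The nim-sum is 0, so this is a P-position: the player to move is in a losing position under optimal play; Arjun is about to move from it and so loses — Bela wins.

Bela wins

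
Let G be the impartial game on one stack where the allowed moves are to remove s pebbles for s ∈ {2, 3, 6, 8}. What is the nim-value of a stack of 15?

0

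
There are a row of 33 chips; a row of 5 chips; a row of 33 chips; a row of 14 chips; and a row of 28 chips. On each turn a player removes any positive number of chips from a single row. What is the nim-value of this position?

23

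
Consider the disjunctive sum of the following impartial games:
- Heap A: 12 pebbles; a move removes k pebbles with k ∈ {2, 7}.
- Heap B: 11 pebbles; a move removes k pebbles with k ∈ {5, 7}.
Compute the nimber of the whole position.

For heap A, compute g(0), g(1), … with moves {2, 7}:
g(0) = mex{} = 0
g(1) = mex{} = 0
g(2) = mex{0} = 1
g(3) = mex{0} = 1
g(4) = mex{1} = 0
g(5) = mex{1} = 0
g(6) = mex{0} = 1
g(7) = mex{0} = 1
g(8) = mex{0,1} = 2
g(9) = mex{1} = 0
g(10) = mex{1,2} = 0
g(11) = mex{0} = 1
g(12) = mex{0} = 1
So g(12) = 1.
Build the Grundy sequence for heap B with g(k) = mex{g(k−s) : s ∈ {5, 7}, s ≤ k}:
k:     0  1  2  3  4  5  6  7  8  9 10 11
g(k):  0  0  0  0  0  1  1  1  1  1  2  2
So g(11) = 2.
By the Sprague-Grundy theorem, the Grundy value of a sum of independent games is the XOR of the component values.
Combined value = 1 ⊕ 2 = 3.

3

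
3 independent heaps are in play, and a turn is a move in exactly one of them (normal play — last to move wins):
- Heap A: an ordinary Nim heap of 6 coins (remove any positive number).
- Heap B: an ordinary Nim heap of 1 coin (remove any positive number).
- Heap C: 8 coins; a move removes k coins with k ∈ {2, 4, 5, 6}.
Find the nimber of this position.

7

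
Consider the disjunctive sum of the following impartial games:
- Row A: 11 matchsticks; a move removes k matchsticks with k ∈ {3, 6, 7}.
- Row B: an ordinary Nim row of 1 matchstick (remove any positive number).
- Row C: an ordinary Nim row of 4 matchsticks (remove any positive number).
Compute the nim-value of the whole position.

5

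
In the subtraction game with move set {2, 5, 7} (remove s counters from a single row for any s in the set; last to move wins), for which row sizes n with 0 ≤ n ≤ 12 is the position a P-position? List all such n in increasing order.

0, 1, 4, 10

Compute g(0), g(1), … for moves {2, 5, 7}:
k:     0  1  2  3  4  5  6  7  8  9 10 11 12
g(k):  0  0  1  1  0  2  1  3  2  2  0  3  1
The P-positions (g = 0) in 0..12 are 0, 1, 4, 10.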